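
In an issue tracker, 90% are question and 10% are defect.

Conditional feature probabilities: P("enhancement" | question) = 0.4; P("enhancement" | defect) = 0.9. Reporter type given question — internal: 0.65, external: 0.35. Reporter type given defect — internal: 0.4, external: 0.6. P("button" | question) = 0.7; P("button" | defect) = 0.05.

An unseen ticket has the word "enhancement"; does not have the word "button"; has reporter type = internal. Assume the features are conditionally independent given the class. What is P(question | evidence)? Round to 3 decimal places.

question: 0.9 × 0.4 × 0.65 × (1−0.7) = 0.0702
defect: 0.1 × 0.9 × 0.4 × (1−0.05) = 0.0342
P(question | x) = 0.0702 / 0.1044 ≈ 0.672

0.672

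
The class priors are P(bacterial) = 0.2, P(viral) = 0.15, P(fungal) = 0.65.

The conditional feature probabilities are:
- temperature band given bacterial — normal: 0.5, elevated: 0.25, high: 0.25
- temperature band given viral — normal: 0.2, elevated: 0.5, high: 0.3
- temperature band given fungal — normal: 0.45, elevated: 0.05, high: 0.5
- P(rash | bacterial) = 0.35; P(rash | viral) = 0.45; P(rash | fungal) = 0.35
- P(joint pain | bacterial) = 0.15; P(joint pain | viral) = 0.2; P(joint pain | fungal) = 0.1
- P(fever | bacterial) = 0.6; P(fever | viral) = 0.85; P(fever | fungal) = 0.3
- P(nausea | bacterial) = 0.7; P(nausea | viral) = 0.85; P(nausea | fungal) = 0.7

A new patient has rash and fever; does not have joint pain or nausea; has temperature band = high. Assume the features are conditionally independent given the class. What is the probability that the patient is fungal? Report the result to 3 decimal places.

bacterial: 0.2 × 0.25 × 0.35 × (1−0.15) × 0.6 × (1−0.7) = 0.0026775
viral: 0.15 × 0.3 × 0.45 × (1−0.2) × 0.85 × (1−0.85) = 0.0020655
fungal: 0.65 × 0.5 × 0.35 × (1−0.1) × 0.3 × (1−0.7) = 0.00921375
P(fungal | x) = 0.00921375 / 0.01395675 ≈ 0.660

0.660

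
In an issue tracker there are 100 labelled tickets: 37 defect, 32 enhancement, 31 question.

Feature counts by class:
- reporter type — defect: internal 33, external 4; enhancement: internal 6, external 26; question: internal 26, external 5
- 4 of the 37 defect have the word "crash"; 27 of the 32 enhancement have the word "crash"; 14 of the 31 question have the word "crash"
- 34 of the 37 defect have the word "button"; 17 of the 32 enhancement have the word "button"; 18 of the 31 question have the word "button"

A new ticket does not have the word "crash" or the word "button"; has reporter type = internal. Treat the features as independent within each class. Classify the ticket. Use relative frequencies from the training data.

defect: (37/100) × (33/37) × (33/37) × (3/37) ≈ 0.0238641
enhancement: (32/100) × (6/32) × (5/32) × (15/32) = 0.00439453125
question: (31/100) × (26/31) × (17/31) × (13/31) ≈ 0.0597919
Highest score → question.

question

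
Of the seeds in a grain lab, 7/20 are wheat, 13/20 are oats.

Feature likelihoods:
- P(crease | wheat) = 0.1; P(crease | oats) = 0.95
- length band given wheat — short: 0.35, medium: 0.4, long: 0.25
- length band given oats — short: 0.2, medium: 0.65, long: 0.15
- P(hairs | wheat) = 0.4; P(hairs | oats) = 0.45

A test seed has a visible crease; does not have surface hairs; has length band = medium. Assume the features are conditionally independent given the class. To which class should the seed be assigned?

oats

wheat: 0.35 × 0.1 × 0.4 × (1−0.4) = 0.0084
oats: 0.65 × 0.95 × 0.65 × (1−0.45) = 0.22075625
Highest score → oats.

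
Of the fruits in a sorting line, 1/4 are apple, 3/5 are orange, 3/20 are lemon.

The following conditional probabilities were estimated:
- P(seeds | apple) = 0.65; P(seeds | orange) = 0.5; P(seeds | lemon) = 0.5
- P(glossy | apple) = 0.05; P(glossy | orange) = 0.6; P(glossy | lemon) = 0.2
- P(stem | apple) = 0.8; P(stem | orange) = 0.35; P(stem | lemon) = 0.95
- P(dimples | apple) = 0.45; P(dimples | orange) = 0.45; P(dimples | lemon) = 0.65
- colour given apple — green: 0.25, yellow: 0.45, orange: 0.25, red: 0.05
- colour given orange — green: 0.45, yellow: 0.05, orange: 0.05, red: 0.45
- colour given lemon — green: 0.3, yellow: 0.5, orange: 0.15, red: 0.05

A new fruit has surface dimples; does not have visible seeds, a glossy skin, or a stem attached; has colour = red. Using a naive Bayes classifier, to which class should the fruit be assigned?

apple: 0.25 × (1−0.65) × (1−0.05) × (1−0.8) × 0.45 × 0.05 = 0.0003740625
orange: 0.6 × (1−0.5) × (1−0.6) × (1−0.35) × 0.45 × 0.45 = 0.015795
lemon: 0.15 × (1−0.5) × (1−0.2) × (1−0.95) × 0.65 × 0.05 = 0.0000975
Highest score → orange.

orange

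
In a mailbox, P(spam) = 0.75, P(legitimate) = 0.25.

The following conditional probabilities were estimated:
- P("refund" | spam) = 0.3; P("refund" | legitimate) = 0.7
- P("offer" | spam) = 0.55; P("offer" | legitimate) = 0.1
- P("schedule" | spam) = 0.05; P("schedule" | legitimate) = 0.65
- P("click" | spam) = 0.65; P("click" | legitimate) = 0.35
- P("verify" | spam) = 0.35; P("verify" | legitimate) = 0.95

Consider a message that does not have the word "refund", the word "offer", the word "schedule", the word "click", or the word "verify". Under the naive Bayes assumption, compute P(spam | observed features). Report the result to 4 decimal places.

spam: 0.75 × (1−0.3) × (1−0.55) × (1−0.05) × (1−0.65) × (1−0.35) = 0.05105953125
legitimate: 0.25 × (1−0.7) × (1−0.1) × (1−0.65) × (1−0.35) × (1−0.95) = 0.0007678125
P(spam | x) = 0.05105953125 / 0.05182734375 ≈ 0.9852

0.9852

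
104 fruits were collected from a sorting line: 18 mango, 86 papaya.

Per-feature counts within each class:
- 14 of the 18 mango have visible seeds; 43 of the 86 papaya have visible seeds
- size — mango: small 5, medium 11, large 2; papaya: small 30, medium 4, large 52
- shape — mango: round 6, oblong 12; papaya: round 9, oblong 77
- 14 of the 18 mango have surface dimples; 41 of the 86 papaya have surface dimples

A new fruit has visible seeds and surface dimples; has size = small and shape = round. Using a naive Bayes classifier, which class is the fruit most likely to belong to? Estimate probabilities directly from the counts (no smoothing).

mango: (18/104) × (14/18) × (5/18) × (6/18) × (14/18) ≈ 0.00969452
papaya: (86/104) × (43/86) × (30/86) × (9/86) × (41/86) ≈ 0.00719594
Highest score → mango.

mango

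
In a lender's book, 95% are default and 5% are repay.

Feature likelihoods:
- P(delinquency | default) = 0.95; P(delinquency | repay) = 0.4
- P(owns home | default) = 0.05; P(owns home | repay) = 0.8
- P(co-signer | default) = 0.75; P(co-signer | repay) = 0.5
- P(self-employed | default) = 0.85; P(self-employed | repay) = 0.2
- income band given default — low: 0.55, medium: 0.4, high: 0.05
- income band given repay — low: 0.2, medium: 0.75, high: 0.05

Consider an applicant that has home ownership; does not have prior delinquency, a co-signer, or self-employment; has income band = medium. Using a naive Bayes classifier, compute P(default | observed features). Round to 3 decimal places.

0.005

default: 0.95 × (1−0.95) × 0.05 × (1−0.75) × (1−0.85) × 0.4 = 0.000035625
repay: 0.05 × (1−0.4) × 0.8 × (1−0.5) × (1−0.2) × 0.75 = 0.0072
P(default | x) = 0.000035625 / 0.007235625 ≈ 0.005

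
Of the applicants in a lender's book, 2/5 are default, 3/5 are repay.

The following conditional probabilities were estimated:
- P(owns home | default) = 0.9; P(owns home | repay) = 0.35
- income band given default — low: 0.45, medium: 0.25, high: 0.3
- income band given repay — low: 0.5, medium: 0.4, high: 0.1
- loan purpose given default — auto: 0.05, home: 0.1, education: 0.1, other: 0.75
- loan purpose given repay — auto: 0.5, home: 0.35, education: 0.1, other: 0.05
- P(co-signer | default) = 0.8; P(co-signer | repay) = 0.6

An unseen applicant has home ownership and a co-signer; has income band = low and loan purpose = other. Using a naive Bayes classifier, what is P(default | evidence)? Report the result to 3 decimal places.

0.969

default: 0.4 × 0.9 × 0.45 × 0.75 × 0.8 = 0.0972
repay: 0.6 × 0.35 × 0.5 × 0.05 × 0.6 = 0.00315
P(default | x) = 0.0972 / 0.10035 ≈ 0.969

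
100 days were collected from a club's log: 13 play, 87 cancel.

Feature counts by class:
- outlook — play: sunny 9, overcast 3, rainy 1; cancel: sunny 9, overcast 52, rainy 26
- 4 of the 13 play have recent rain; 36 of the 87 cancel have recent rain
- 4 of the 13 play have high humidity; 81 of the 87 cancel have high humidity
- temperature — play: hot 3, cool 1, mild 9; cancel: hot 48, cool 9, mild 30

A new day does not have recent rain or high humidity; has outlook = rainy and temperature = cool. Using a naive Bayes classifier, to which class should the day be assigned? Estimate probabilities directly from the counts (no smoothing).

play: (13/100) × (1/13) × (9/13) × (9/13) × (1/13) ≈ 0.000368685
cancel: (87/100) × (26/87) × (51/87) × (6/87) × (9/87) ≈ 0.00108738
Highest score → cancel.

cancel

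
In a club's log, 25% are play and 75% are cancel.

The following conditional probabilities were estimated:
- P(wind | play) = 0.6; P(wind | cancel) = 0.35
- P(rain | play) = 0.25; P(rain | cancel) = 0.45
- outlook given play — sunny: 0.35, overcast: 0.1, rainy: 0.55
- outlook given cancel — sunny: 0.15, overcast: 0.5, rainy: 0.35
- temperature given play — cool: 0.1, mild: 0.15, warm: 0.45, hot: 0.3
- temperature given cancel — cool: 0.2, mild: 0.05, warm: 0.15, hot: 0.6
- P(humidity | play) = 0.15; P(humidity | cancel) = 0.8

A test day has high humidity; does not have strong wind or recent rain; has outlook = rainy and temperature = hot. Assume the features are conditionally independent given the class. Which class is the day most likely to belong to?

cancel

play: 0.25 × (1−0.6) × (1−0.25) × 0.55 × 0.3 × 0.15 = 0.00185625
cancel: 0.75 × (1−0.35) × (1−0.45) × 0.35 × 0.6 × 0.8 = 0.045045
Highest score → cancel.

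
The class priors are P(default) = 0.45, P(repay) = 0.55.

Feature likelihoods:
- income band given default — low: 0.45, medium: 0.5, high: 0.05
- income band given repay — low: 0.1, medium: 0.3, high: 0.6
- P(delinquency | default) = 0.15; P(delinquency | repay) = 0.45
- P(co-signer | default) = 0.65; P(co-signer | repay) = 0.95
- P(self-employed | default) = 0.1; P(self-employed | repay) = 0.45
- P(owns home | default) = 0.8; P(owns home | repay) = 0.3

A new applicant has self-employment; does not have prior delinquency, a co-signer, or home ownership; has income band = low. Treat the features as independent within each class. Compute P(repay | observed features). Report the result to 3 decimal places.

default: 0.45 × 0.45 × (1−0.15) × (1−0.65) × 0.1 × (1−0.8) = 0.001204875
repay: 0.55 × 0.1 × (1−0.45) × (1−0.95) × 0.45 × (1−0.3) = 0.0004764375
P(repay | x) = 0.0004764375 / 0.0016813125 ≈ 0.283

0.283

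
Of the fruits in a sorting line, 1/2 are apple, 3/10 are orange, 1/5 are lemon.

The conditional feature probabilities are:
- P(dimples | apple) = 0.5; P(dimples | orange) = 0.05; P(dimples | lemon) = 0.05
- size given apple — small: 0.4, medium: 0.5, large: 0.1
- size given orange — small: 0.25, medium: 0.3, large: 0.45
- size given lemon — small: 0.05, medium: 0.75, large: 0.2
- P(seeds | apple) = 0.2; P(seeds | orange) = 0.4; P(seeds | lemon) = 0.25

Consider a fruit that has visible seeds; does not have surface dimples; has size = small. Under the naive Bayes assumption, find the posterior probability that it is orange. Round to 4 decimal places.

0.5602

apple: 0.5 × (1−0.5) × 0.4 × 0.2 = 0.02
orange: 0.3 × (1−0.05) × 0.25 × 0.4 = 0.0285
lemon: 0.2 × (1−0.05) × 0.05 × 0.25 = 0.002375
P(orange | x) = 0.0285 / 0.050875 ≈ 0.5602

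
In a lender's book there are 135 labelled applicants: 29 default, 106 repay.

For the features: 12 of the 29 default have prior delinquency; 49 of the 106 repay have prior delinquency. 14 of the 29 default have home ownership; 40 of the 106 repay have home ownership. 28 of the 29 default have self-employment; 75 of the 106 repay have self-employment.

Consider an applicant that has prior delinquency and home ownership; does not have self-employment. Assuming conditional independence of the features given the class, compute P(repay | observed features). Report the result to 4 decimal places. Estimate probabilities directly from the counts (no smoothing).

0.9644

default: (29/135) × (12/29) × (14/29) × (1/29) ≈ 0.00147972
repay: (106/135) × (49/106) × (40/106) × (31/106) ≈ 0.0400564
P(repay | x) = 0.0400564 / 0.04153612 ≈ 0.9644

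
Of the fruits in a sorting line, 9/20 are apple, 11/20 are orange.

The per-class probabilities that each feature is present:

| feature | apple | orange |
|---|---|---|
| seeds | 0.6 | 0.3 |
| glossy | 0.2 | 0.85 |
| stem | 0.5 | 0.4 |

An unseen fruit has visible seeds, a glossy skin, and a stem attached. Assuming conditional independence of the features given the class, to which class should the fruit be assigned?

orange

apple: 0.45 × 0.6 × 0.2 × 0.5 = 0.027
orange: 0.55 × 0.3 × 0.85 × 0.4 = 0.0561
Highest score → orange.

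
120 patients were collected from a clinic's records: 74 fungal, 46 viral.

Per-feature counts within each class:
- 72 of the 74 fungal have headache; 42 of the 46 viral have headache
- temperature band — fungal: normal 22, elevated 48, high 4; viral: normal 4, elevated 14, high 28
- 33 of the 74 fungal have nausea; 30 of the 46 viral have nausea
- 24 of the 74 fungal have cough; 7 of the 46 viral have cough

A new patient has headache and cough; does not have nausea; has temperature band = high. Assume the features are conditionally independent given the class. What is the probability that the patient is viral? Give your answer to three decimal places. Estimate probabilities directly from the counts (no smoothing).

fungal: (74/120) × (72/74) × (4/74) × (41/74) × (24/74) ≈ 0.00582789
viral: (46/120) × (42/46) × (28/46) × (16/46) × (7/46) ≈ 0.0112764
P(viral | x) = 0.0112764 / 0.01710429 ≈ 0.659

0.659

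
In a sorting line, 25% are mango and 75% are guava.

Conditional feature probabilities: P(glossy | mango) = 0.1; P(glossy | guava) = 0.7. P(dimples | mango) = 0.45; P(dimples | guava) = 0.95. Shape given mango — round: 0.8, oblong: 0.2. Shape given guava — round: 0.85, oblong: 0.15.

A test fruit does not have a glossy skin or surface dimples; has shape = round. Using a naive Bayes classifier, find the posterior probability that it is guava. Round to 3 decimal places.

0.088

mango: 0.25 × (1−0.1) × (1−0.45) × 0.8 = 0.099
guava: 0.75 × (1−0.7) × (1−0.95) × 0.85 = 0.0095625
P(guava | x) = 0.0095625 / 0.1085625 ≈ 0.088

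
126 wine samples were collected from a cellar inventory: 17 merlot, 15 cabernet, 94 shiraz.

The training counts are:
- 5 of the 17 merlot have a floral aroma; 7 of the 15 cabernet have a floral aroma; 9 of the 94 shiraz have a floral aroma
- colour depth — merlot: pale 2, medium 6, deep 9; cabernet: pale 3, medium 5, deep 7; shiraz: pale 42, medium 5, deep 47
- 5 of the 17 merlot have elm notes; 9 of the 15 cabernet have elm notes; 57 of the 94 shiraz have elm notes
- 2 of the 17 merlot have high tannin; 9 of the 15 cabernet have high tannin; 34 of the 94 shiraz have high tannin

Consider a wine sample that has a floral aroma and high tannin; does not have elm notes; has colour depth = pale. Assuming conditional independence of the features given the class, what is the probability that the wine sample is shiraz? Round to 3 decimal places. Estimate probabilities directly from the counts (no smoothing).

merlot: (17/126) × (5/17) × (2/17) × (12/17) × (2/17) ≈ 0.000387698
cabernet: (15/126) × (7/15) × (3/15) × (6/15) × (9/15) ≈ 0.00266667
shiraz: (94/126) × (9/94) × (42/94) × (37/94) × (34/94) ≈ 0.00454379
P(shiraz | x) = 0.00454379 / 0.007598158 ≈ 0.598

0.598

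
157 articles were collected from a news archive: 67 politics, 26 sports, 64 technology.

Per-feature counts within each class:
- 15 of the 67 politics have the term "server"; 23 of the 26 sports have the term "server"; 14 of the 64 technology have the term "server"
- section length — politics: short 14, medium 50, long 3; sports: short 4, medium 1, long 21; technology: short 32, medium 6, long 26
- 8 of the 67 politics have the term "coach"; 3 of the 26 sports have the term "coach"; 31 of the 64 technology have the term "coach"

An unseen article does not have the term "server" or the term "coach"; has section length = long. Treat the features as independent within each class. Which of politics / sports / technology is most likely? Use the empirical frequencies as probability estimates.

technology

politics: (67/157) × (52/67) × (3/67) × (59/67) ≈ 0.0130595
sports: (26/157) × (3/26) × (21/26) × (23/26) ≈ 0.0136528
technology: (64/157) × (50/64) × (26/64) × (33/64) ≈ 0.066711
Highest score → technology.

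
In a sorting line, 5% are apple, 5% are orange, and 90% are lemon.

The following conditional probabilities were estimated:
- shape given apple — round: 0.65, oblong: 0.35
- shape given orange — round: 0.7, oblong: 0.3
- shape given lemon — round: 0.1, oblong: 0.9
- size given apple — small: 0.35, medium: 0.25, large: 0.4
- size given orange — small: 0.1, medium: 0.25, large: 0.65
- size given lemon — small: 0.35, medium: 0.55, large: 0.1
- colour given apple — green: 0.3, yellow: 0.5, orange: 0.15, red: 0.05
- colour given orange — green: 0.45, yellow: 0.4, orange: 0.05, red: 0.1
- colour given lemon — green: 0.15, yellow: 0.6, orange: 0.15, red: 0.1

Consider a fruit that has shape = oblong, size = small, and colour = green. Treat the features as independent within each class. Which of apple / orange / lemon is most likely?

lemon

apple: 0.05 × 0.35 × 0.35 × 0.3 = 0.0018375
orange: 0.05 × 0.3 × 0.1 × 0.45 = 0.000675
lemon: 0.9 × 0.9 × 0.35 × 0.15 = 0.042525
Highest score → lemon.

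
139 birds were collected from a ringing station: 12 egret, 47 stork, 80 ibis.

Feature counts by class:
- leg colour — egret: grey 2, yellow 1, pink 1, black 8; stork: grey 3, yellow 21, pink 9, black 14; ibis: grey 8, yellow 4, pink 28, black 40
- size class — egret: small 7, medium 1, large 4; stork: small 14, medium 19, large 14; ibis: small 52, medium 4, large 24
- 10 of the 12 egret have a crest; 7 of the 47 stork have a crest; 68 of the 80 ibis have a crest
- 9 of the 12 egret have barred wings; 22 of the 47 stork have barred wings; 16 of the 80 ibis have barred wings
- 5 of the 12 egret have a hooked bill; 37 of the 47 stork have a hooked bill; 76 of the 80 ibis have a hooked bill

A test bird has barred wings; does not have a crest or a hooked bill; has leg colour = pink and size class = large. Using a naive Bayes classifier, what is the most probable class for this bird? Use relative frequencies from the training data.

egret: (12/139) × (1/12) × (4/12) × (2/12) × (9/12) × (7/12) ≈ 0.00017486
stork: (47/139) × (9/47) × (14/47) × (40/47) × (22/47) × (10/47) ≈ 0.00163473
ibis: (80/139) × (28/80) × (24/80) × (12/80) × (16/80) × (4/80) ≈ 0.0000906475
Highest score → stork.

stork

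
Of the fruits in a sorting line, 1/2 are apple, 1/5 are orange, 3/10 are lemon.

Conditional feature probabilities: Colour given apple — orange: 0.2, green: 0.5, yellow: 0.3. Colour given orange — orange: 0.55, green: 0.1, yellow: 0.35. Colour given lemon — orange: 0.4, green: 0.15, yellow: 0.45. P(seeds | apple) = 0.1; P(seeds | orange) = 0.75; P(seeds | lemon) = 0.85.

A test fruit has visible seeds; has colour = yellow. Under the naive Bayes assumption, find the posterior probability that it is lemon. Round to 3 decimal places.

apple: 0.5 × 0.3 × 0.1 = 0.015
orange: 0.2 × 0.35 × 0.75 = 0.0525
lemon: 0.3 × 0.45 × 0.85 = 0.11475
P(lemon | x) = 0.11475 / 0.18225 ≈ 0.630

0.630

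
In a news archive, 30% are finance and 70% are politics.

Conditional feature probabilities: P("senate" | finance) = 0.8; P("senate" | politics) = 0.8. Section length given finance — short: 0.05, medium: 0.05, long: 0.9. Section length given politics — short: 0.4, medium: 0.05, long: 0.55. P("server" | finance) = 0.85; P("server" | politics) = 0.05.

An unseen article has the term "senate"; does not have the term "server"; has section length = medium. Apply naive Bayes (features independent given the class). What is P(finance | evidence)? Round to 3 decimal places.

0.063

finance: 0.3 × 0.8 × 0.05 × (1−0.85) = 0.0018
politics: 0.7 × 0.8 × 0.05 × (1−0.05) = 0.0266
P(finance | x) = 0.0018 / 0.0284 ≈ 0.063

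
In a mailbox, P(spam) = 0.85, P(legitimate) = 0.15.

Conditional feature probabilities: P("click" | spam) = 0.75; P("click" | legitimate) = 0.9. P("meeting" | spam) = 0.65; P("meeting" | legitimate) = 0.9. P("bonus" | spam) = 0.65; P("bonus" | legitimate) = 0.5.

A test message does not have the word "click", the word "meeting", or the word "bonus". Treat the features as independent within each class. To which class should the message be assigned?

spam: 0.85 × (1−0.75) × (1−0.65) × (1−0.65) = 0.02603125
legitimate: 0.15 × (1−0.9) × (1−0.9) × (1−0.5) = 0.00075
Highest score → spam.

spam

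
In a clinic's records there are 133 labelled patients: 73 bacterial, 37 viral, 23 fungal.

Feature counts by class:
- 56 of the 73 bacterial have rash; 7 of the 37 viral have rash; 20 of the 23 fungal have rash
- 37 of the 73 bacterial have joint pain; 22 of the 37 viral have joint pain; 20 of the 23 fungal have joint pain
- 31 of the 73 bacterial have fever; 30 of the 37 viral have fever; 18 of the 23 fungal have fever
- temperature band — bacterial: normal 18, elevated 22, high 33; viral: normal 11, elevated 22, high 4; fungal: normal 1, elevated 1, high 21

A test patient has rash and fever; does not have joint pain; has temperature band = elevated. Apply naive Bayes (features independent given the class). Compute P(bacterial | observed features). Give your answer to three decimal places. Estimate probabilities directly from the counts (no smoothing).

bacterial: (73/133) × (56/73) × (36/73) × (31/73) × (22/73) ≈ 0.0265739
viral: (37/133) × (7/37) × (15/37) × (30/37) × (22/37) ≈ 0.0102867
fungal: (23/133) × (20/23) × (3/23) × (18/23) × (1/23) ≈ 0.000667404
P(bacterial | x) = 0.0265739 / 0.037528004 ≈ 0.708

0.708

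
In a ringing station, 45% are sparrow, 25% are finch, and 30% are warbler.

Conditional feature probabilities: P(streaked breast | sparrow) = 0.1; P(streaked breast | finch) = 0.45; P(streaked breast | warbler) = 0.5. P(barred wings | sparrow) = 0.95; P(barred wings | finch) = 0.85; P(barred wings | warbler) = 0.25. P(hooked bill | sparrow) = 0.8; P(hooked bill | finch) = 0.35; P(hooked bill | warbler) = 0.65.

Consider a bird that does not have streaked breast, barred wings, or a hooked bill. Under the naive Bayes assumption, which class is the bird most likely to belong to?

sparrow: 0.45 × (1−0.1) × (1−0.95) × (1−0.8) = 0.00405
finch: 0.25 × (1−0.45) × (1−0.85) × (1−0.35) = 0.01340625
warbler: 0.3 × (1−0.5) × (1−0.25) × (1−0.65) = 0.039375
Highest score → warbler.

warbler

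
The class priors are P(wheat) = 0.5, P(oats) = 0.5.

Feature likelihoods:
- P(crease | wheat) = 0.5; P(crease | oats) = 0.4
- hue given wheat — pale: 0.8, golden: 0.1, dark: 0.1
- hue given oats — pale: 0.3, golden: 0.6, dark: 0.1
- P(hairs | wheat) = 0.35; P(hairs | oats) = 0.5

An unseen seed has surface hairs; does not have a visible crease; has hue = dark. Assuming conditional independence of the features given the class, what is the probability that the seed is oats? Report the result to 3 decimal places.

0.632

wheat: 0.5 × (1−0.5) × 0.1 × 0.35 = 0.00875
oats: 0.5 × (1−0.4) × 0.1 × 0.5 = 0.015
P(oats | x) = 0.015 / 0.02375 ≈ 0.632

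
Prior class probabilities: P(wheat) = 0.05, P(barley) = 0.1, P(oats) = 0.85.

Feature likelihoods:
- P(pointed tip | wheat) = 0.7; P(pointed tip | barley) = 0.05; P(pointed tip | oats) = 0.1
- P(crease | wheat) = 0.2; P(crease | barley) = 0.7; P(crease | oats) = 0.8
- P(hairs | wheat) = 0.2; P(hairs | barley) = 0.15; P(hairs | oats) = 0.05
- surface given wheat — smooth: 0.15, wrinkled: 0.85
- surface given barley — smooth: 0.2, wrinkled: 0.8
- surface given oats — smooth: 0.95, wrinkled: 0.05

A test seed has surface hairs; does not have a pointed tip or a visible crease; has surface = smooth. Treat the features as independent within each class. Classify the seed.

oats

wheat: 0.05 × (1−0.7) × (1−0.2) × 0.2 × 0.15 = 0.00036
barley: 0.1 × (1−0.05) × (1−0.7) × 0.15 × 0.2 = 0.000855
oats: 0.85 × (1−0.1) × (1−0.8) × 0.05 × 0.95 = 0.0072675
Highest score → oats.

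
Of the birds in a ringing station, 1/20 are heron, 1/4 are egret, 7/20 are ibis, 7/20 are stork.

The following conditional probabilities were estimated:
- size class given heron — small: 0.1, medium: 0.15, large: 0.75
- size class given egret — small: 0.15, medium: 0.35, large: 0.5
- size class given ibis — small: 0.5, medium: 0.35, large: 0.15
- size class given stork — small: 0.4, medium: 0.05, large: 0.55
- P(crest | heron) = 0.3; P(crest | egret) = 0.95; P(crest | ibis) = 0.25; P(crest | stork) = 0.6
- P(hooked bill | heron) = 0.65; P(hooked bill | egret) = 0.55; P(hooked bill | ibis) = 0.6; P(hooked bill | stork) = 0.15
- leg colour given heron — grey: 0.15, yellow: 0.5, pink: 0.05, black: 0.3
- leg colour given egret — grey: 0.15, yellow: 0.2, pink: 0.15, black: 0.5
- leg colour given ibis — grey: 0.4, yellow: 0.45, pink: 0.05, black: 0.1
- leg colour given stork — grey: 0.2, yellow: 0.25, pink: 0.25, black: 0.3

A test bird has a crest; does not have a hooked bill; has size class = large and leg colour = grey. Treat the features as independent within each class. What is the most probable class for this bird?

heron: 0.05 × 0.75 × 0.3 × (1−0.65) × 0.15 = 0.000590625
egret: 0.25 × 0.5 × 0.95 × (1−0.55) × 0.15 = 0.008015625
ibis: 0.35 × 0.15 × 0.25 × (1−0.6) × 0.4 = 0.0021
stork: 0.35 × 0.55 × 0.6 × (1−0.15) × 0.2 = 0.019635
Highest score → stork.

stork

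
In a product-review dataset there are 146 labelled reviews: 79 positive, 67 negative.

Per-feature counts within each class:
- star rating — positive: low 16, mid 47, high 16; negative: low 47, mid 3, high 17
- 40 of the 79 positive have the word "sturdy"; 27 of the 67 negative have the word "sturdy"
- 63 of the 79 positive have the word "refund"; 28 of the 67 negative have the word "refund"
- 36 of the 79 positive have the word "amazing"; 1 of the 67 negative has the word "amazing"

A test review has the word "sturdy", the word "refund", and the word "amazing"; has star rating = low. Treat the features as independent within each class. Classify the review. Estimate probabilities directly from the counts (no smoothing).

positive: (79/146) × (16/79) × (40/79) × (63/79) × (36/79) ≈ 0.0201646
negative: (67/146) × (47/67) × (27/67) × (28/67) × (1/67) ≈ 0.000809175
Highest score → positive.

positive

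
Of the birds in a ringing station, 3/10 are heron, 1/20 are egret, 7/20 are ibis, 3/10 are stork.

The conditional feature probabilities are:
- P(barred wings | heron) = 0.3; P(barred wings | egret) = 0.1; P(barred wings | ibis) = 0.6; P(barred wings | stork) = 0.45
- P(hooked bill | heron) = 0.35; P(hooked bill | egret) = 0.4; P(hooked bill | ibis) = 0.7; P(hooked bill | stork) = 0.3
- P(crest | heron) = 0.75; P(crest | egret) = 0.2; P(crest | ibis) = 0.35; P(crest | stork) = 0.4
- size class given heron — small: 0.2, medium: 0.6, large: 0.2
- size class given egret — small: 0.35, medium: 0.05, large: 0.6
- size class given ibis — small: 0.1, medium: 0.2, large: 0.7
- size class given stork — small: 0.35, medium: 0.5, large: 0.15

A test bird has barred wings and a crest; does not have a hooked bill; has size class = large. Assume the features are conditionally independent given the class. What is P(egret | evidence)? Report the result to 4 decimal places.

0.0119

heron: 0.3 × 0.3 × (1−0.35) × 0.75 × 0.2 = 0.008775
egret: 0.05 × 0.1 × (1−0.4) × 0.2 × 0.6 = 0.00036
ibis: 0.35 × 0.6 × (1−0.7) × 0.35 × 0.7 = 0.015435
stork: 0.3 × 0.45 × (1−0.3) × 0.4 × 0.15 = 0.00567
P(egret | x) = 0.00036 / 0.03024 ≈ 0.0119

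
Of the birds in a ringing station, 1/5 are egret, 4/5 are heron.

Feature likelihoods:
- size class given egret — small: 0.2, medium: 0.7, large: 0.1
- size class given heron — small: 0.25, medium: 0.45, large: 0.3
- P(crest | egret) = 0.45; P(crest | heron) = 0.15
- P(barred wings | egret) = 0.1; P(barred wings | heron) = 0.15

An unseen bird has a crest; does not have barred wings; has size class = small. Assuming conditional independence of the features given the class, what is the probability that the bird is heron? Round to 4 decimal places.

egret: 0.2 × 0.2 × 0.45 × (1−0.1) = 0.0162
heron: 0.8 × 0.25 × 0.15 × (1−0.15) = 0.0255
P(heron | x) = 0.0255 / 0.0417 ≈ 0.6115

0.6115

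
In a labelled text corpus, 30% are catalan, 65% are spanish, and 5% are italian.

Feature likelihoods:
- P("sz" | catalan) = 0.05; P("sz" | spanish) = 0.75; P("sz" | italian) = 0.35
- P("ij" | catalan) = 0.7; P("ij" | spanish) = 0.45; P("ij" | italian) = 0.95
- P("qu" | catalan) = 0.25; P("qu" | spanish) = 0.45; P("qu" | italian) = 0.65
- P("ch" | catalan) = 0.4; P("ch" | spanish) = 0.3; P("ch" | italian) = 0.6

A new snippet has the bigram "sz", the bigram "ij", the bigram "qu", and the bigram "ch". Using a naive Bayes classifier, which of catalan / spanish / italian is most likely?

catalan: 0.3 × 0.05 × 0.7 × 0.25 × 0.4 = 0.00105
spanish: 0.65 × 0.75 × 0.45 × 0.45 × 0.3 = 0.029615625
italian: 0.05 × 0.35 × 0.95 × 0.65 × 0.6 = 0.00648375
Highest score → spanish.

spanish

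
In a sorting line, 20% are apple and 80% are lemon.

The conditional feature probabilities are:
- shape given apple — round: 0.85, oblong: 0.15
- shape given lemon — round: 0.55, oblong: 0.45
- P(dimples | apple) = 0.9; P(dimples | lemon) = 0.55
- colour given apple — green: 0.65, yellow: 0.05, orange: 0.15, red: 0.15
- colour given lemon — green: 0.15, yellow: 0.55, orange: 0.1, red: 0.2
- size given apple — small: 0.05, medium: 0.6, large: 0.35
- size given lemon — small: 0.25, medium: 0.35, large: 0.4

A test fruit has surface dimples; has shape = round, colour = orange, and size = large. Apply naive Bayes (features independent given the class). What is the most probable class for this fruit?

lemon

apple: 0.2 × 0.85 × 0.9 × 0.15 × 0.35 = 0.0080325
lemon: 0.8 × 0.55 × 0.55 × 0.1 × 0.4 = 0.00968
Highest score → lemon.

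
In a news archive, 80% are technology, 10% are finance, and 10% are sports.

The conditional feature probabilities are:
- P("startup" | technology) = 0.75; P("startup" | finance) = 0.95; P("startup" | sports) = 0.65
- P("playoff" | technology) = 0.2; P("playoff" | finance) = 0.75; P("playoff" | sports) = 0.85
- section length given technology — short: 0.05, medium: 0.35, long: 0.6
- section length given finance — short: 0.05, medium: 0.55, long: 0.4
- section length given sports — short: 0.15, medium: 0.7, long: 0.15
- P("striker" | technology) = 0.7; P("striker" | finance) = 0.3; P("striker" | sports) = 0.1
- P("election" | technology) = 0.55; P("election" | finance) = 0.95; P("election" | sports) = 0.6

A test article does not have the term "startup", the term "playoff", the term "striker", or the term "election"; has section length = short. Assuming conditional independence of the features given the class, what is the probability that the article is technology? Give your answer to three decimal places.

0.791

technology: 0.8 × (1−0.75) × (1−0.2) × 0.05 × (1−0.7) × (1−0.55) = 0.00108
finance: 0.1 × (1−0.95) × (1−0.75) × 0.05 × (1−0.3) × (1−0.95) = 0.0000021875
sports: 0.1 × (1−0.65) × (1−0.85) × 0.15 × (1−0.1) × (1−0.6) = 0.0002835
P(technology | x) = 0.00108 / 0.0013656875 ≈ 0.791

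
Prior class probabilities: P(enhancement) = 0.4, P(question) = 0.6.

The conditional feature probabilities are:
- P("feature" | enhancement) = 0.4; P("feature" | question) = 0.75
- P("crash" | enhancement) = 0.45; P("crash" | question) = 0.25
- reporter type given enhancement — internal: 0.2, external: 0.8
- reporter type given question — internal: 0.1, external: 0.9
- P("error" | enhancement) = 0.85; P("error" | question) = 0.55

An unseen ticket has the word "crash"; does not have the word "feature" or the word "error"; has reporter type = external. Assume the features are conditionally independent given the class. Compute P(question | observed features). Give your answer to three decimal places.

enhancement: 0.4 × (1−0.4) × 0.45 × 0.8 × (1−0.85) = 0.01296
question: 0.6 × (1−0.75) × 0.25 × 0.9 × (1−0.55) = 0.0151875
P(question | x) = 0.0151875 / 0.0281475 ≈ 0.540

0.540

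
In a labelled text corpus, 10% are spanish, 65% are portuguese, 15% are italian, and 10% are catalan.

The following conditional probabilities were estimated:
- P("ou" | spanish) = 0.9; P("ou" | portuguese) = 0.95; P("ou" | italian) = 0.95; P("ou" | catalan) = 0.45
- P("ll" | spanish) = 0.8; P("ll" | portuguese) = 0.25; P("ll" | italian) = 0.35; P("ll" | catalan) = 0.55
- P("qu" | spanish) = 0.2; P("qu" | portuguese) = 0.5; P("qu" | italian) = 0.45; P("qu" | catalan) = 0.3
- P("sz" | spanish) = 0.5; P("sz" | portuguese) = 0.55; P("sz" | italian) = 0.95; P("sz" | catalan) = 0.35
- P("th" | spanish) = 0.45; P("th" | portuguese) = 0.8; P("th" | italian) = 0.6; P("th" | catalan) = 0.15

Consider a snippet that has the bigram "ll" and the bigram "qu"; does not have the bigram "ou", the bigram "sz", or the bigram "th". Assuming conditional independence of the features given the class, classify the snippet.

spanish: 0.1 × (1−0.9) × 0.8 × 0.2 × (1−0.5) × (1−0.45) = 0.00044
portuguese: 0.65 × (1−0.95) × 0.25 × 0.5 × (1−0.55) × (1−0.8) = 0.000365625
italian: 0.15 × (1−0.95) × 0.35 × 0.45 × (1−0.95) × (1−0.6) = 0.000023625
catalan: 0.1 × (1−0.45) × 0.55 × 0.3 × (1−0.35) × (1−0.15) = 0.0050139375
Highest score → catalan.

catalan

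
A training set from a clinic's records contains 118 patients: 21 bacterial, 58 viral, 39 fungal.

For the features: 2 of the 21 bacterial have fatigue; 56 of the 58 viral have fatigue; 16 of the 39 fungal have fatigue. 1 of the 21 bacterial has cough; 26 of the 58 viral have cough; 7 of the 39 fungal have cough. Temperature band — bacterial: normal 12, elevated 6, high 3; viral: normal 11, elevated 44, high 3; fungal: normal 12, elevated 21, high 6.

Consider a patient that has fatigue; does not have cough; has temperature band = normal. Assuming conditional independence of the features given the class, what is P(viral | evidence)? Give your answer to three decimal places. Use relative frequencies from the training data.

bacterial: (21/118) × (2/21) × (20/21) × (12/21) ≈ 0.00922403
viral: (58/118) × (56/58) × (32/58) × (11/58) ≈ 0.0496584
fungal: (39/118) × (16/39) × (32/39) × (12/39) ≈ 0.0342326
P(viral | x) = 0.0496584 / 0.09311503 ≈ 0.533

0.533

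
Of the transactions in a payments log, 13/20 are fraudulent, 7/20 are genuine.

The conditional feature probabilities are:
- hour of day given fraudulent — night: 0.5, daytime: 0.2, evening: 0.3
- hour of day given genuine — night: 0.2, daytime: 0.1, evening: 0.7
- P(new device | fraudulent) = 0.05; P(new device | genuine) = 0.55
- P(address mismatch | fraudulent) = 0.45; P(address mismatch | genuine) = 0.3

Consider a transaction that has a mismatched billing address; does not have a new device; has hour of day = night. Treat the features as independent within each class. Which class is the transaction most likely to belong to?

fraudulent

fraudulent: 0.65 × 0.5 × (1−0.05) × 0.45 = 0.1389375
genuine: 0.35 × 0.2 × (1−0.55) × 0.3 = 0.00945
Highest score → fraudulent.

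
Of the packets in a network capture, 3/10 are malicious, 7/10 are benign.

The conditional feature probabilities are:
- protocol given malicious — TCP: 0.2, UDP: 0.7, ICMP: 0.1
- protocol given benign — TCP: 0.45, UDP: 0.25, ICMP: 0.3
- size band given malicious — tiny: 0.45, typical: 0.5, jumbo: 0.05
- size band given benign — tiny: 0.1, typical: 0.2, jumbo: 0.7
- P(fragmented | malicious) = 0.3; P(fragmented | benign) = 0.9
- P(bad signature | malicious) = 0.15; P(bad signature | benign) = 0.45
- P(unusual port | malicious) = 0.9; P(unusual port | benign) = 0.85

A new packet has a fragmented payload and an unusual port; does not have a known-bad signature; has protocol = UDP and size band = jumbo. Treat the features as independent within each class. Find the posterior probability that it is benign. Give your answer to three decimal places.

malicious: 0.3 × 0.7 × 0.05 × 0.3 × (1−0.15) × 0.9 = 0.00240975
benign: 0.7 × 0.25 × 0.7 × 0.9 × (1−0.45) × 0.85 = 0.051541875
P(benign | x) = 0.051541875 / 0.053951625 ≈ 0.955

0.955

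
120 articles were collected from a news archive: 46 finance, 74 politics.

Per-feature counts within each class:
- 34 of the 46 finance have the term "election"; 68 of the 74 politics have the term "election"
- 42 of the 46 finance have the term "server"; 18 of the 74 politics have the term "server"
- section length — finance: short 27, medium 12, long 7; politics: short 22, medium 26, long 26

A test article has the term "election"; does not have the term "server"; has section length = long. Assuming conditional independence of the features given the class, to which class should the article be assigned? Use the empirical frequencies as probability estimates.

politics

finance: (46/120) × (34/46) × (4/46) × (7/46) ≈ 0.00374921
politics: (74/120) × (68/74) × (56/74) × (26/74) ≈ 0.15067
Highest score → politics.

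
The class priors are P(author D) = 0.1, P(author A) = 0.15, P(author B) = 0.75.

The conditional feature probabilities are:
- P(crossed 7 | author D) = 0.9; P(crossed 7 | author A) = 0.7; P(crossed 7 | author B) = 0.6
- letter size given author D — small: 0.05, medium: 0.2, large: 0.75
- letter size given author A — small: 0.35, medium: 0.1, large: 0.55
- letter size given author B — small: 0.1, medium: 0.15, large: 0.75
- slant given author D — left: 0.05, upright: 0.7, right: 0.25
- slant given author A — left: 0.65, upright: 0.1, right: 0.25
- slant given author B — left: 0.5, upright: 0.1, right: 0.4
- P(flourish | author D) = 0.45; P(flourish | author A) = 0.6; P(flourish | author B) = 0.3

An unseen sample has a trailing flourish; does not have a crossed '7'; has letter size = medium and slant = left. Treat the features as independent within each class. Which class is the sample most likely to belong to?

author B

author D: 0.1 × (1−0.9) × 0.2 × 0.05 × 0.45 = 0.000045
author A: 0.15 × (1−0.7) × 0.1 × 0.65 × 0.6 = 0.001755
author B: 0.75 × (1−0.6) × 0.15 × 0.5 × 0.3 = 0.00675
Highest score → author B.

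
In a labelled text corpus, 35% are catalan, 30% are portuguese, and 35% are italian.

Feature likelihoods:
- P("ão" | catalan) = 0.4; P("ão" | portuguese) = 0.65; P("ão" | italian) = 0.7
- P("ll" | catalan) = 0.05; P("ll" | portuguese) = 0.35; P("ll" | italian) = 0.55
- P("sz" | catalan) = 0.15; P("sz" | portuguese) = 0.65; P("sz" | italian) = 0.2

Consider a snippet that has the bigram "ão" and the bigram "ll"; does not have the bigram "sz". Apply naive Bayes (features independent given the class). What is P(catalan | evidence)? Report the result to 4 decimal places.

catalan: 0.35 × 0.4 × 0.05 × (1−0.15) = 0.00595
portuguese: 0.3 × 0.65 × 0.35 × (1−0.65) = 0.0238875
italian: 0.35 × 0.7 × 0.55 × (1−0.2) = 0.1078
P(catalan | x) = 0.00595 / 0.1376375 ≈ 0.0432

0.0432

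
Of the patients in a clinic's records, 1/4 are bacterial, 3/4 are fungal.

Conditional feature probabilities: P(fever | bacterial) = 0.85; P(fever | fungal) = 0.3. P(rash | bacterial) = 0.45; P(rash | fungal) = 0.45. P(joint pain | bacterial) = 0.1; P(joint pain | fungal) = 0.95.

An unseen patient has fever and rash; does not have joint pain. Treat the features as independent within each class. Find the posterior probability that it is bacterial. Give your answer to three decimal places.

0.944

bacterial: 0.25 × 0.85 × 0.45 × (1−0.1) = 0.0860625
fungal: 0.75 × 0.3 × 0.45 × (1−0.95) = 0.0050625
P(bacterial | x) = 0.0860625 / 0.091125 ≈ 0.944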